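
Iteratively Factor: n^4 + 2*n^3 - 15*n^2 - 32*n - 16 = (n + 1)*(n^3 + n^2 - 16*n - 16) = (n - 4)*(n + 1)*(n^2 + 5*n + 4) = (n - 4)*(n + 1)^2*(n + 4)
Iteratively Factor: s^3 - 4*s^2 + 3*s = (s - 3)*(s^2 - s) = s*(s - 3)*(s - 1)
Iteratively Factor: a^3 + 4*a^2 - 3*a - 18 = (a + 3)*(a^2 + a - 6) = (a - 2)*(a + 3)*(a + 3)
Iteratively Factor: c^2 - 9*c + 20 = (c - 4)*(c - 5)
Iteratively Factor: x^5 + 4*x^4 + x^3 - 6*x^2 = (x + 2)*(x^4 + 2*x^3 - 3*x^2) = x*(x + 2)*(x^3 + 2*x^2 - 3*x) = x*(x + 2)*(x + 3)*(x^2 - x) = x^2*(x + 2)*(x + 3)*(x - 1)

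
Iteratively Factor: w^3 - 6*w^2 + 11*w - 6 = (w - 3)*(w^2 - 3*w + 2) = (w - 3)*(w - 1)*(w - 2)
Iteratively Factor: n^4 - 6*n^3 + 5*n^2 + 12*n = (n - 3)*(n^3 - 3*n^2 - 4*n) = n*(n - 3)*(n^2 - 3*n - 4) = n*(n - 3)*(n + 1)*(n - 4)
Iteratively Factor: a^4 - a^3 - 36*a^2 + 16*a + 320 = (a - 4)*(a^3 + 3*a^2 - 24*a - 80) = (a - 4)*(a + 4)*(a^2 - a - 20) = (a - 4)*(a + 4)^2*(a - 5)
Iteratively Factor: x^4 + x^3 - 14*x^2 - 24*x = (x)*(x^3 + x^2 - 14*x - 24) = x*(x + 2)*(x^2 - x - 12) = x*(x + 2)*(x + 3)*(x - 4)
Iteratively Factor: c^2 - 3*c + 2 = (c - 2)*(c - 1)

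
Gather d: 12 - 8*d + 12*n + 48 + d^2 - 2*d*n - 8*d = d^2 + d*(-2*n - 16) + 12*n + 60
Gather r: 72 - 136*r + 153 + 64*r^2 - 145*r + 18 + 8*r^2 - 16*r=72*r^2 - 297*r + 243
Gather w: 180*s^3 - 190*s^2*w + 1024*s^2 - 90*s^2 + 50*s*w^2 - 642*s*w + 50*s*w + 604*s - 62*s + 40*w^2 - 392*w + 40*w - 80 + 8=180*s^3 + 934*s^2 + 542*s + w^2*(50*s + 40) + w*(-190*s^2 - 592*s - 352) - 72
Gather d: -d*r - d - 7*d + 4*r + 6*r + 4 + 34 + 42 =d*(-r - 8) + 10*r + 80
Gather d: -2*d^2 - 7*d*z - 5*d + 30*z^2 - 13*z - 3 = -2*d^2 + d*(-7*z - 5) + 30*z^2 - 13*z - 3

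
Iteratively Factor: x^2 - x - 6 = (x - 3)*(x + 2)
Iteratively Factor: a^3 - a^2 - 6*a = (a)*(a^2 - a - 6) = a*(a - 3)*(a + 2)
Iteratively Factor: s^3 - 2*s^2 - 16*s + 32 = (s - 4)*(s^2 + 2*s - 8) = (s - 4)*(s - 2)*(s + 4)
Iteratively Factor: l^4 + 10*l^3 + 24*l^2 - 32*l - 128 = (l + 4)*(l^3 + 6*l^2 - 32) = (l + 4)^2*(l^2 + 2*l - 8) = (l + 4)^3*(l - 2)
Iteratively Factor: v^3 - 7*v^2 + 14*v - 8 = (v - 2)*(v^2 - 5*v + 4) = (v - 4)*(v - 2)*(v - 1)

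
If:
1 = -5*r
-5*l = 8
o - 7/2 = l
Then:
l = -8/5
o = 19/10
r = -1/5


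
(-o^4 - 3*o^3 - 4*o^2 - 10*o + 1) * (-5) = 5*o^4 + 15*o^3 + 20*o^2 + 50*o - 5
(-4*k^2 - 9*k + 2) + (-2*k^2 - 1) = -6*k^2 - 9*k + 1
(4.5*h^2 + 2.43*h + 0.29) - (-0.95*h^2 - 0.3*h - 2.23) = 5.45*h^2 + 2.73*h + 2.52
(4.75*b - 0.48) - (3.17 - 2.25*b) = 7.0*b - 3.65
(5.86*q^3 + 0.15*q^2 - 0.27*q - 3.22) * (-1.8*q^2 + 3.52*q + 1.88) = -10.548*q^5 + 20.3572*q^4 + 12.0308*q^3 + 5.1276*q^2 - 11.842*q - 6.0536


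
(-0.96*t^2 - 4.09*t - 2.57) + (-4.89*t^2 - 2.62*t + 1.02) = -5.85*t^2 - 6.71*t - 1.55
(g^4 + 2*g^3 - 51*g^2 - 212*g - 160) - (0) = g^4 + 2*g^3 - 51*g^2 - 212*g - 160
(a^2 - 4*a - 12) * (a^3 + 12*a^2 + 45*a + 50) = a^5 + 8*a^4 - 15*a^3 - 274*a^2 - 740*a - 600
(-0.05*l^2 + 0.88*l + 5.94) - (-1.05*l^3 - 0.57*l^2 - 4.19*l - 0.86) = 1.05*l^3 + 0.52*l^2 + 5.07*l + 6.8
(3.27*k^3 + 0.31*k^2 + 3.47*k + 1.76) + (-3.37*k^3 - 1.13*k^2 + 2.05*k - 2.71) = -0.1*k^3 - 0.82*k^2 + 5.52*k - 0.95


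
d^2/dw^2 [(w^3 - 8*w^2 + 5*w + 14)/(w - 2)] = 2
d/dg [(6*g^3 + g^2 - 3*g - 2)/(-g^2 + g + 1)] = (-6*g^4 + 12*g^3 + 16*g^2 - 2*g - 1)/(g^4 - 2*g^3 - g^2 + 2*g + 1)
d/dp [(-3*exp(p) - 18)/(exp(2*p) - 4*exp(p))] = 3*(exp(2*p) + 12*exp(p) - 24)*exp(-p)/(exp(2*p) - 8*exp(p) + 16)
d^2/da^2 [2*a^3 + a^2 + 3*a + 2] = 12*a + 2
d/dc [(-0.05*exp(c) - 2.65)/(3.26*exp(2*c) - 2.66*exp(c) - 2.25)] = (0.163*exp(2*c) + 17.278*exp(c) - 6.9365)*exp(c)/(10.6276*exp(4*c) - 17.3432*exp(3*c) - 7.5944*exp(2*c) + 11.97*exp(c) + 5.0625)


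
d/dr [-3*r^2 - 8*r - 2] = -6*r - 8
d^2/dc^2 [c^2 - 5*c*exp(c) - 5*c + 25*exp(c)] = -5*c*exp(c) + 15*exp(c) + 2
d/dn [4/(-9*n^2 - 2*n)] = 8*(9*n + 1)/(n^2*(9*n + 2)^2)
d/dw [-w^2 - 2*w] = -2*w - 2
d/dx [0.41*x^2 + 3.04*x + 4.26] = 0.82*x + 3.04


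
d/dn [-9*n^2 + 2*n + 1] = 2 - 18*n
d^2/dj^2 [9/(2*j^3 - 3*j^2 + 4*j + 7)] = 18*(3*(1 - 2*j)*(2*j^3 - 3*j^2 + 4*j + 7) + 4*(3*j^2 - 3*j + 2)^2)/(2*j^3 - 3*j^2 + 4*j + 7)^3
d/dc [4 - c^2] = -2*c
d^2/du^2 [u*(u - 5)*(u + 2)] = 6*u - 6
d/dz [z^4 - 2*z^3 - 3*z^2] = 2*z*(2*z^2 - 3*z - 3)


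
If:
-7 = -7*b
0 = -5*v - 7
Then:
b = 1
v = -7/5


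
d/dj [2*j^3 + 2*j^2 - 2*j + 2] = 6*j^2 + 4*j - 2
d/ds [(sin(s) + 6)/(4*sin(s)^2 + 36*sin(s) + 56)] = (-12*sin(s) + cos(s)^2 - 41)*cos(s)/(4*(sin(s)^2 + 9*sin(s) + 14)^2)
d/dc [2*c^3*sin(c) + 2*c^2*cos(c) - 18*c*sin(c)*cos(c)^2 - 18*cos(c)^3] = 2*c^3*cos(c) + 4*c^2*sin(c) - 54*c*cos(c)^3 + 40*c*cos(c) + 36*sin(c)*cos(c)^2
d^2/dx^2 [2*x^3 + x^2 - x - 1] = 12*x + 2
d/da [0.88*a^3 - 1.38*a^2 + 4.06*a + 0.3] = 2.64*a^2 - 2.76*a + 4.06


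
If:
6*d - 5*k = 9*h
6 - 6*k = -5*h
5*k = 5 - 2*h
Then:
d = 5/6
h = 0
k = 1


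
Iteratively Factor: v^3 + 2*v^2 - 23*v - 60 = (v + 4)*(v^2 - 2*v - 15) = (v + 3)*(v + 4)*(v - 5)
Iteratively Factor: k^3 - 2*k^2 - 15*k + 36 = (k - 3)*(k^2 + k - 12) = (k - 3)^2*(k + 4)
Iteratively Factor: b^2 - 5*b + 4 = (b - 4)*(b - 1)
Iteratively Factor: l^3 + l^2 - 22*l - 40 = (l + 4)*(l^2 - 3*l - 10) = (l - 5)*(l + 4)*(l + 2)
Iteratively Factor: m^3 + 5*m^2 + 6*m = (m + 2)*(m^2 + 3*m) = (m + 2)*(m + 3)*(m)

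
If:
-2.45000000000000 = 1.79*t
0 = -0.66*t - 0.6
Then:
No Solution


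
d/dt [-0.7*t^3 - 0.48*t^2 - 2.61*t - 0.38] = -2.1*t^2 - 0.96*t - 2.61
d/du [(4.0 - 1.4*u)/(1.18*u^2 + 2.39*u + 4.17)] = (1.652*u^2 - 9.44*u - 15.398)/(1.3924*u^4 + 5.6404*u^3 + 15.5533*u^2 + 19.9326*u + 17.3889)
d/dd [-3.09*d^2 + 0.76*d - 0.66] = 0.76 - 6.18*d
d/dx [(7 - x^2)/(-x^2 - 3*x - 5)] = 3*(x^2 + 8*x + 7)/(x^4 + 6*x^3 + 19*x^2 + 30*x + 25)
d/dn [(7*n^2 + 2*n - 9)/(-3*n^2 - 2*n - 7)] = 8*(-n^2 - 19*n - 4)/(9*n^4 + 12*n^3 + 46*n^2 + 28*n + 49)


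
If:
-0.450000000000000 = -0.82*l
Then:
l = 0.55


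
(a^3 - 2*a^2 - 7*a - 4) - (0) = a^3 - 2*a^2 - 7*a - 4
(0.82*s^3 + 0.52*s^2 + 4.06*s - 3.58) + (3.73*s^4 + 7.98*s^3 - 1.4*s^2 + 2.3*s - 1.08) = 3.73*s^4 + 8.8*s^3 - 0.88*s^2 + 6.36*s - 4.66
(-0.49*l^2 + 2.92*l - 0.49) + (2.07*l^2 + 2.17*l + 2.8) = 1.58*l^2 + 5.09*l + 2.31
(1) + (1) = 2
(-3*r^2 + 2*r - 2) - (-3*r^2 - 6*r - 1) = 8*r - 1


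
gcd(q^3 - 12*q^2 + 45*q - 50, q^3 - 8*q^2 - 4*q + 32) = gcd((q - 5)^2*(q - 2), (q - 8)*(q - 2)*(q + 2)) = q - 2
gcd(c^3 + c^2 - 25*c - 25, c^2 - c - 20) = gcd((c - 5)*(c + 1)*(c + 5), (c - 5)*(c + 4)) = c - 5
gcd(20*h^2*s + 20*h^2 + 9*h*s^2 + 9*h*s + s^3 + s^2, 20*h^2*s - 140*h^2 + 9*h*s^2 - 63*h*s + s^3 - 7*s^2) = 20*h^2 + 9*h*s + s^2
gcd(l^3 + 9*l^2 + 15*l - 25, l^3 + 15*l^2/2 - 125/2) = l^2 + 10*l + 25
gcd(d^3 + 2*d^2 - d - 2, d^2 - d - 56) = 1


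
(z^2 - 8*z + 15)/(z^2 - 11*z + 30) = (z - 3)/(z - 6)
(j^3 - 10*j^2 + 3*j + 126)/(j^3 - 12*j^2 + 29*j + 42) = (j + 3)/(j + 1)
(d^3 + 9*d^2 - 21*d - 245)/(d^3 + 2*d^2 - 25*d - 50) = (d^2 + 14*d + 49)/(d^2 + 7*d + 10)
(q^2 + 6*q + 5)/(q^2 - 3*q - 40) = (q + 1)/(q - 8)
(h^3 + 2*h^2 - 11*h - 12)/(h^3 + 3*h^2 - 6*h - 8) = (h - 3)/(h - 2)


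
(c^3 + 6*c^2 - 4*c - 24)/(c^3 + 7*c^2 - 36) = (c + 2)/(c + 3)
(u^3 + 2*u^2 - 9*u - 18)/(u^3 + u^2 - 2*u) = (u^2 - 9)/(u*(u - 1))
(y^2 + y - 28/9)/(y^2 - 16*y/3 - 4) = (-9*y^2 - 9*y + 28)/(3*(-3*y^2 + 16*y + 12))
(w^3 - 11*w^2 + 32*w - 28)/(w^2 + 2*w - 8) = (w^2 - 9*w + 14)/(w + 4)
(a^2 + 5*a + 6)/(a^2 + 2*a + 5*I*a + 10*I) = (a + 3)/(a + 5*I)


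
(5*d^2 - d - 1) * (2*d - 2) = 10*d^3 - 12*d^2 + 2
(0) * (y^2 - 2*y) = 0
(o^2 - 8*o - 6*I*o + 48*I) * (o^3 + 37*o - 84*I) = o^5 - 8*o^4 - 6*I*o^4 + 37*o^3 + 48*I*o^3 - 296*o^2 - 306*I*o^2 - 504*o + 2448*I*o + 4032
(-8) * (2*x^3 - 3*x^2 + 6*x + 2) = -16*x^3 + 24*x^2 - 48*x - 16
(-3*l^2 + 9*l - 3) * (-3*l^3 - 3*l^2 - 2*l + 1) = 9*l^5 - 18*l^4 - 12*l^3 - 12*l^2 + 15*l - 3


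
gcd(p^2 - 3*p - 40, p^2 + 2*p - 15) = p + 5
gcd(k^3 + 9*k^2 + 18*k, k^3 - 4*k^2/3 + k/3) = k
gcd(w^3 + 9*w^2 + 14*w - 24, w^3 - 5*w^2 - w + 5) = w - 1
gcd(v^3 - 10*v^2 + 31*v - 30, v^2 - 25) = v - 5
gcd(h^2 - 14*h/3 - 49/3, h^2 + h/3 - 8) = 1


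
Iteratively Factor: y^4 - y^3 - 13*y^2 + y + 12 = (y + 3)*(y^3 - 4*y^2 - y + 4) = (y - 1)*(y + 3)*(y^2 - 3*y - 4) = (y - 4)*(y - 1)*(y + 3)*(y + 1)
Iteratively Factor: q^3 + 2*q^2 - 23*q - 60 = (q + 4)*(q^2 - 2*q - 15) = (q - 5)*(q + 4)*(q + 3)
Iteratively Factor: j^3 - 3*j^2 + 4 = (j + 1)*(j^2 - 4*j + 4) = (j - 2)*(j + 1)*(j - 2)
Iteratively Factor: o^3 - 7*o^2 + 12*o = (o)*(o^2 - 7*o + 12) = o*(o - 3)*(o - 4)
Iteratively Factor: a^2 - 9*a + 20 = (a - 5)*(a - 4)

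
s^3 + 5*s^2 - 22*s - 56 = (s - 4)*(s + 2)*(s + 7)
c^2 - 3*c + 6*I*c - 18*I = (c - 3)*(c + 6*I)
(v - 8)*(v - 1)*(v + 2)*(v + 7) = v^4 - 59*v^2 - 54*v + 112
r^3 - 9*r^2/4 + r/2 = r*(r - 2)*(r - 1/4)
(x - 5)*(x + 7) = x^2 + 2*x - 35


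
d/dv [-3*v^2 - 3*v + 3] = -6*v - 3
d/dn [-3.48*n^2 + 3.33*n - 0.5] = 3.33 - 6.96*n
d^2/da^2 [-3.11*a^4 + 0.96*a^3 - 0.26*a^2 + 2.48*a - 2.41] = -37.32*a^2 + 5.76*a - 0.52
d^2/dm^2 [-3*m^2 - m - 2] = -6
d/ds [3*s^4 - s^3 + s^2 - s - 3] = 12*s^3 - 3*s^2 + 2*s - 1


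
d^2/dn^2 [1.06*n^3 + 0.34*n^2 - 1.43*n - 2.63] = 6.36*n + 0.68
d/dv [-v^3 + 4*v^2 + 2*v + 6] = -3*v^2 + 8*v + 2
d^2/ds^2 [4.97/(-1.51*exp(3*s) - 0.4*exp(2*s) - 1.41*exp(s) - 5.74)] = (-4.97*(4.53*exp(2*s) + 0.8*exp(s) + 1.41)*(9.06*exp(2*s) + 1.6*exp(s) + 2.82)*exp(s) + (67.5423*exp(2*s) + 7.952*exp(s) + 7.0077)*(1.51*exp(3*s) + 0.4*exp(2*s) + 1.41*exp(s) + 5.74))*exp(s)/(1.51*exp(3*s) + 0.4*exp(2*s) + 1.41*exp(s) + 5.74)^3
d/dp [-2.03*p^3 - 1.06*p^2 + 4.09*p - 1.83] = -6.09*p^2 - 2.12*p + 4.09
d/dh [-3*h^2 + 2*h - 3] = 2 - 6*h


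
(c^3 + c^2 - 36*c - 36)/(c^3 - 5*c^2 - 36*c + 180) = (c + 1)/(c - 5)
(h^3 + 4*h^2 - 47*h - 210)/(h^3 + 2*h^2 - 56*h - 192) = (h^2 - 2*h - 35)/(h^2 - 4*h - 32)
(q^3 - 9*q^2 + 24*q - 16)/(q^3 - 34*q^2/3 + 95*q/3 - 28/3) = 3*(q^2 - 5*q + 4)/(3*q^2 - 22*q + 7)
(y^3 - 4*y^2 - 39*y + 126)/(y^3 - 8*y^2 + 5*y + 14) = (y^2 + 3*y - 18)/(y^2 - y - 2)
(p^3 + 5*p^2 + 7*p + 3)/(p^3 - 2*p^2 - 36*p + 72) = (p^3 + 5*p^2 + 7*p + 3)/(p^3 - 2*p^2 - 36*p + 72)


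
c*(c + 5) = c^2 + 5*c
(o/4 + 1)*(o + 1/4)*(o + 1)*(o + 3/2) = o^4/4 + 27*o^3/16 + 105*o^2/32 + 71*o/32 + 3/8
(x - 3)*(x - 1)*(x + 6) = x^3 + 2*x^2 - 21*x + 18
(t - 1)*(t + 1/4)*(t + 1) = t^3 + t^2/4 - t - 1/4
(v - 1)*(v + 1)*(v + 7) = v^3 + 7*v^2 - v - 7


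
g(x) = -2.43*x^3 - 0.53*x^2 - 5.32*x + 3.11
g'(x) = -7.29*x^2 - 1.06*x - 5.32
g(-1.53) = 18.71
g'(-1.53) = -20.76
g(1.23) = -8.76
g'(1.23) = -17.65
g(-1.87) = 27.10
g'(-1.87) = -28.83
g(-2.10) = 34.45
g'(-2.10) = -35.24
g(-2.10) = 34.45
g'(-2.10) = -35.24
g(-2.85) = 70.22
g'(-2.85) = -61.51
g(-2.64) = 58.17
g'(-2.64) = -53.33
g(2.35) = -43.86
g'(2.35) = -48.07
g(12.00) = -4336.09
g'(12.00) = -1067.80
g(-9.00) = 1779.53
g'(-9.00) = -586.27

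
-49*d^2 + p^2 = (-7*d + p)*(7*d + p)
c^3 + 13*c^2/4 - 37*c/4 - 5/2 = (c - 2)*(c + 1/4)*(c + 5)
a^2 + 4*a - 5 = (a - 1)*(a + 5)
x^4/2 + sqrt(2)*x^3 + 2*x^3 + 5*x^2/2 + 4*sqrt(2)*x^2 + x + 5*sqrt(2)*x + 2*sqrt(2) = (x/2 + 1/2)*(x + 1)*(x + 2)*(x + 2*sqrt(2))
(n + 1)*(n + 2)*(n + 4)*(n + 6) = n^4 + 13*n^3 + 56*n^2 + 92*n + 48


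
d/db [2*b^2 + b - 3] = 4*b + 1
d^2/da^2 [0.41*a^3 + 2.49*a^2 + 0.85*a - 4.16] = 2.46*a + 4.98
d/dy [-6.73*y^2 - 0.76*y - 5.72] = -13.46*y - 0.76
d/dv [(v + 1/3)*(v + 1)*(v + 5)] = 3*v^2 + 38*v/3 + 7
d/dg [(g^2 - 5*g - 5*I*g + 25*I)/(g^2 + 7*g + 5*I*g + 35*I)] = (g^2*(12 + 10*I) + 20*I*g + 300 - 350*I)/(g^4 + g^3*(14 + 10*I) + g^2*(24 + 140*I) + g*(-350 + 490*I) - 1225)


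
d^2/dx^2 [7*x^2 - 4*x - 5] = 14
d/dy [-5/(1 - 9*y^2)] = -90*y/(9*y^2 - 1)^2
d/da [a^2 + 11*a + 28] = 2*a + 11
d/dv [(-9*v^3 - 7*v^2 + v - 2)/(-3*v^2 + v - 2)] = v*(27*v^3 - 18*v^2 + 50*v + 16)/(9*v^4 - 6*v^3 + 13*v^2 - 4*v + 4)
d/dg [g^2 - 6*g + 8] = 2*g - 6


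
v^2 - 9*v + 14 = (v - 7)*(v - 2)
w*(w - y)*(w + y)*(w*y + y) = w^4*y + w^3*y - w^2*y^3 - w*y^3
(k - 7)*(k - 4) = k^2 - 11*k + 28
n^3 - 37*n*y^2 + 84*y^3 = (n - 4*y)*(n - 3*y)*(n + 7*y)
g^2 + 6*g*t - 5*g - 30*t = (g - 5)*(g + 6*t)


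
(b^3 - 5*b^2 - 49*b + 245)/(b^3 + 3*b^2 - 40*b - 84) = (b^2 - 12*b + 35)/(b^2 - 4*b - 12)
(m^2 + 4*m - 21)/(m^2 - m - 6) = (m + 7)/(m + 2)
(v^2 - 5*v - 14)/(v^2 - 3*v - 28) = (v + 2)/(v + 4)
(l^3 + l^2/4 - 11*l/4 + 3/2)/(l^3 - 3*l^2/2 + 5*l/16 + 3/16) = 4*(l + 2)/(4*l + 1)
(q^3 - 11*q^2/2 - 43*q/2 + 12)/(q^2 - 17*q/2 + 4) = q + 3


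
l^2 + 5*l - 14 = (l - 2)*(l + 7)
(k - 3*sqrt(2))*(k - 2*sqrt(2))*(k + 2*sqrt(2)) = k^3 - 3*sqrt(2)*k^2 - 8*k + 24*sqrt(2)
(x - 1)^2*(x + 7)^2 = x^4 + 12*x^3 + 22*x^2 - 84*x + 49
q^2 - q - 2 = (q - 2)*(q + 1)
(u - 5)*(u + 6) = u^2 + u - 30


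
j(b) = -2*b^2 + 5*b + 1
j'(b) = 5 - 4*b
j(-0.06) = 0.69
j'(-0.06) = 5.24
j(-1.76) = -14.00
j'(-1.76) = 12.04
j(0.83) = 3.77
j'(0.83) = 1.68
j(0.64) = 3.38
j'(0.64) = 2.44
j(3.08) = -2.57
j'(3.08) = -7.32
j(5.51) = -32.17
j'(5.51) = -17.04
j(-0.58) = -2.57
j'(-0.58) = 7.32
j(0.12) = 1.57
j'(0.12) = 4.52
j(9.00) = -116.00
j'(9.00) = -31.00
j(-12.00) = -347.00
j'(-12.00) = 53.00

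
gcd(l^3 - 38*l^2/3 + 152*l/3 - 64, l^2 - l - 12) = l - 4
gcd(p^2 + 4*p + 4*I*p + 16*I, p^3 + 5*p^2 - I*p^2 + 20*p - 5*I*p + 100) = p + 4*I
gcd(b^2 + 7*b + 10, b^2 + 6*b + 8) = b + 2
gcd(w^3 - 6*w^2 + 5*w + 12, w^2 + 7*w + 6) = w + 1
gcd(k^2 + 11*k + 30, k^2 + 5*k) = k + 5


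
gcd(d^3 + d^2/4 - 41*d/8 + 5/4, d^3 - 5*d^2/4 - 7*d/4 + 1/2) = d^2 - 9*d/4 + 1/2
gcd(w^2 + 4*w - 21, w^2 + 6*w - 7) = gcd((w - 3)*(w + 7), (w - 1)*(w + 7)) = w + 7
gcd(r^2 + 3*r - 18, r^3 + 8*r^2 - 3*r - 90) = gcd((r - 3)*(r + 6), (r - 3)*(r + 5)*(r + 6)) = r^2 + 3*r - 18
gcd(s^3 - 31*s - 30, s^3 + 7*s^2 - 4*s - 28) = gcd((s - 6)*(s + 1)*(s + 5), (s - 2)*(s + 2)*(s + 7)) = 1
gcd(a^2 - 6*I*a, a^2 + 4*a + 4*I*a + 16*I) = 1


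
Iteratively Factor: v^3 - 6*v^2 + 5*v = (v - 1)*(v^2 - 5*v) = (v - 5)*(v - 1)*(v)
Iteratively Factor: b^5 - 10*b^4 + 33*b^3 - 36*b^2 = (b - 3)*(b^4 - 7*b^3 + 12*b^2) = b*(b - 3)*(b^3 - 7*b^2 + 12*b) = b^2*(b - 3)*(b^2 - 7*b + 12) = b^2*(b - 4)*(b - 3)*(b - 3)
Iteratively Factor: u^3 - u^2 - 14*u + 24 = (u - 3)*(u^2 + 2*u - 8) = (u - 3)*(u + 4)*(u - 2)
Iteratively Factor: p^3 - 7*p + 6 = (p - 2)*(p^2 + 2*p - 3) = (p - 2)*(p - 1)*(p + 3)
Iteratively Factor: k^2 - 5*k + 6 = (k - 3)*(k - 2)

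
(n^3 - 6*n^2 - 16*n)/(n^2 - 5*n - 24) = n*(n + 2)/(n + 3)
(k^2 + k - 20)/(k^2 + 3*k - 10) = (k - 4)/(k - 2)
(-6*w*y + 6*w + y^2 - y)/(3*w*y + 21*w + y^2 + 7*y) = (-6*w*y + 6*w + y^2 - y)/(3*w*y + 21*w + y^2 + 7*y)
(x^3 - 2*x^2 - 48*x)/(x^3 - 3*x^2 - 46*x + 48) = x/(x - 1)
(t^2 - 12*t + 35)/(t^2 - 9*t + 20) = (t - 7)/(t - 4)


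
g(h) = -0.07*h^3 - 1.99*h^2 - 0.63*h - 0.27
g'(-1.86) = 6.05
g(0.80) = -2.08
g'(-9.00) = 18.18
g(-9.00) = -104.76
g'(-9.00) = 18.18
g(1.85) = -8.69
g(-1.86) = -5.53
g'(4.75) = -24.27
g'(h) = -0.21*h^2 - 3.98*h - 0.63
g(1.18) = -3.90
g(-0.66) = -0.70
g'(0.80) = -3.95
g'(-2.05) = 6.65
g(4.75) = -55.66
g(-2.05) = -6.74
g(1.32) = -4.73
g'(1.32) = -6.25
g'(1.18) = -5.62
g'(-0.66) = 1.91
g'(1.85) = -8.71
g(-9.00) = -104.76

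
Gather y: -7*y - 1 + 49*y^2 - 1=49*y^2 - 7*y - 2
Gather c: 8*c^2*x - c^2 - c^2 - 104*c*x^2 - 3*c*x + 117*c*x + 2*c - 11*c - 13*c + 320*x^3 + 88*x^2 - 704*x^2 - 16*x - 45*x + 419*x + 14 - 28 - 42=c^2*(8*x - 2) + c*(-104*x^2 + 114*x - 22) + 320*x^3 - 616*x^2 + 358*x - 56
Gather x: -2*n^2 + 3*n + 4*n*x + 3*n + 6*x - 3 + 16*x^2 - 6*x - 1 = -2*n^2 + 4*n*x + 6*n + 16*x^2 - 4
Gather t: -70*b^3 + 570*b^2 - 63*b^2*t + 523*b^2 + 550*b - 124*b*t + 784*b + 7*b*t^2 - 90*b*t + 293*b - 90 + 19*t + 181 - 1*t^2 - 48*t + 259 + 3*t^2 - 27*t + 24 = -70*b^3 + 1093*b^2 + 1627*b + t^2*(7*b + 2) + t*(-63*b^2 - 214*b - 56) + 374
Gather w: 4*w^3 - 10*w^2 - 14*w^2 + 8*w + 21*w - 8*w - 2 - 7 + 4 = 4*w^3 - 24*w^2 + 21*w - 5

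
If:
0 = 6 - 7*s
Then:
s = 6/7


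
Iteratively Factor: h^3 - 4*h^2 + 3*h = (h)*(h^2 - 4*h + 3) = h*(h - 1)*(h - 3)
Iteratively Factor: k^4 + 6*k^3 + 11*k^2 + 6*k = (k)*(k^3 + 6*k^2 + 11*k + 6) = k*(k + 3)*(k^2 + 3*k + 2) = k*(k + 1)*(k + 3)*(k + 2)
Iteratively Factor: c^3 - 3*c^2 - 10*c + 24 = (c + 3)*(c^2 - 6*c + 8) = (c - 4)*(c + 3)*(c - 2)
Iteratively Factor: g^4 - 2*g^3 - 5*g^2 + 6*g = (g - 3)*(g^3 + g^2 - 2*g) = (g - 3)*(g + 2)*(g^2 - g) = g*(g - 3)*(g + 2)*(g - 1)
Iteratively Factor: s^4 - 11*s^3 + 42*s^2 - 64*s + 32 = (s - 1)*(s^3 - 10*s^2 + 32*s - 32) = (s - 4)*(s - 1)*(s^2 - 6*s + 8) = (s - 4)*(s - 2)*(s - 1)*(s - 4)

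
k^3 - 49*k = k*(k - 7)*(k + 7)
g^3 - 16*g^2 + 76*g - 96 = (g - 8)*(g - 6)*(g - 2)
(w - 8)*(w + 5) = w^2 - 3*w - 40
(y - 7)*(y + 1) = y^2 - 6*y - 7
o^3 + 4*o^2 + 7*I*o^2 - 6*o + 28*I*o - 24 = (o + 4)*(o + I)*(o + 6*I)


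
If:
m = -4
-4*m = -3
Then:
No Solution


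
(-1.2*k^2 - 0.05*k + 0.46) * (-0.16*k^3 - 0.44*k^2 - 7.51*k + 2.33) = 0.192*k^5 + 0.536*k^4 + 8.9604*k^3 - 2.6229*k^2 - 3.5711*k + 1.0718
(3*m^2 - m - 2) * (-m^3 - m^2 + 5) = -3*m^5 - 2*m^4 + 3*m^3 + 17*m^2 - 5*m - 10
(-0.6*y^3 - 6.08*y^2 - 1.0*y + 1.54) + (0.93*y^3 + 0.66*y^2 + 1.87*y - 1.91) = 0.33*y^3 - 5.42*y^2 + 0.87*y - 0.37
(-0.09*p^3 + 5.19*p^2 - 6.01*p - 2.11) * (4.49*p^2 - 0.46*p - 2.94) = -0.4041*p^5 + 23.3445*p^4 - 29.1077*p^3 - 21.9679*p^2 + 18.64*p + 6.2034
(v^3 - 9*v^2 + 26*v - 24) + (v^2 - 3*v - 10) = v^3 - 8*v^2 + 23*v - 34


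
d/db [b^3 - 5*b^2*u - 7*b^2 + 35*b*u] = 3*b^2 - 10*b*u - 14*b + 35*u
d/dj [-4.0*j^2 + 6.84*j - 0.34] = 6.84 - 8.0*j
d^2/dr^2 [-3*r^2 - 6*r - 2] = -6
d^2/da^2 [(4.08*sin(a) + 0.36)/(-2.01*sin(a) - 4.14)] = (-32.496876*sin(a)^2 + 66.933864*sin(a) + 64.993752)/(8.120601*sin(a)^3 + 50.178042*sin(a)^2 + 103.351788*sin(a) + 70.957944)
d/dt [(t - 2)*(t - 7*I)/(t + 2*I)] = (t^2 + 4*I*t + 14 - 18*I)/(t^2 + 4*I*t - 4)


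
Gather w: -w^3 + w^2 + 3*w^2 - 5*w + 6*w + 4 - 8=-w^3 + 4*w^2 + w - 4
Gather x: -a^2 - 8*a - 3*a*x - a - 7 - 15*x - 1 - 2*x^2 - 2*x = -a^2 - 9*a - 2*x^2 + x*(-3*a - 17) - 8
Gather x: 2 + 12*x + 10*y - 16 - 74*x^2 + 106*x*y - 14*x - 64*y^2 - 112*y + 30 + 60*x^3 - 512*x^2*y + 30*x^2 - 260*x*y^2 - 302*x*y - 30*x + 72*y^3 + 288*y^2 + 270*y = 60*x^3 + x^2*(-512*y - 44) + x*(-260*y^2 - 196*y - 32) + 72*y^3 + 224*y^2 + 168*y + 16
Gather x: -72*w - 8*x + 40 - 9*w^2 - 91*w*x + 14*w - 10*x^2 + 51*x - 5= -9*w^2 - 58*w - 10*x^2 + x*(43 - 91*w) + 35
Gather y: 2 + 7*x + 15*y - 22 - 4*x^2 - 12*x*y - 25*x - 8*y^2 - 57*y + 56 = -4*x^2 - 18*x - 8*y^2 + y*(-12*x - 42) + 36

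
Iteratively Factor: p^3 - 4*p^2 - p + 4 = (p - 1)*(p^2 - 3*p - 4) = (p - 1)*(p + 1)*(p - 4)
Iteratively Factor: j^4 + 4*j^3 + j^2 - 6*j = (j)*(j^3 + 4*j^2 + j - 6) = j*(j - 1)*(j^2 + 5*j + 6) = j*(j - 1)*(j + 3)*(j + 2)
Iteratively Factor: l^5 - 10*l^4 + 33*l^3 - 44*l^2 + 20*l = (l - 2)*(l^4 - 8*l^3 + 17*l^2 - 10*l) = (l - 2)^2*(l^3 - 6*l^2 + 5*l) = (l - 2)^2*(l - 1)*(l^2 - 5*l) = l*(l - 2)^2*(l - 1)*(l - 5)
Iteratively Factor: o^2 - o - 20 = (o - 5)*(o + 4)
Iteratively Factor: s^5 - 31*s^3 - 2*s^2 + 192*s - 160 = (s - 5)*(s^4 + 5*s^3 - 6*s^2 - 32*s + 32) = (s - 5)*(s + 4)*(s^3 + s^2 - 10*s + 8) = (s - 5)*(s - 2)*(s + 4)*(s^2 + 3*s - 4) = (s - 5)*(s - 2)*(s - 1)*(s + 4)*(s + 4)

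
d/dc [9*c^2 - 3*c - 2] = 18*c - 3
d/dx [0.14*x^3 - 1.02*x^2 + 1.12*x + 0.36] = 0.42*x^2 - 2.04*x + 1.12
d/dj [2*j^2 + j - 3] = 4*j + 1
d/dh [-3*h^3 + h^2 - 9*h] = -9*h^2 + 2*h - 9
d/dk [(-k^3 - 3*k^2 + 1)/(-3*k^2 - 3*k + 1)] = 3*(k^4 + 2*k^3 + 2*k^2 + 1)/(9*k^4 + 18*k^3 + 3*k^2 - 6*k + 1)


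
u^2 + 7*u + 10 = (u + 2)*(u + 5)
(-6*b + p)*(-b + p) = 6*b^2 - 7*b*p + p^2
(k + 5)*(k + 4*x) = k^2 + 4*k*x + 5*k + 20*x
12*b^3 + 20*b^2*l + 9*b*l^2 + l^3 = (b + l)*(2*b + l)*(6*b + l)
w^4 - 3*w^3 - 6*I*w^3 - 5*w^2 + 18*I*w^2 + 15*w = w*(w - 3)*(w - 5*I)*(w - I)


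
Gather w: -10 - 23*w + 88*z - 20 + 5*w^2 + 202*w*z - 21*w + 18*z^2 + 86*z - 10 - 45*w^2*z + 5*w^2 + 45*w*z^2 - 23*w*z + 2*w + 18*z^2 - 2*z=w^2*(10 - 45*z) + w*(45*z^2 + 179*z - 42) + 36*z^2 + 172*z - 40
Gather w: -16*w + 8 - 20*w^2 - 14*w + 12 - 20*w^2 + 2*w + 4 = -40*w^2 - 28*w + 24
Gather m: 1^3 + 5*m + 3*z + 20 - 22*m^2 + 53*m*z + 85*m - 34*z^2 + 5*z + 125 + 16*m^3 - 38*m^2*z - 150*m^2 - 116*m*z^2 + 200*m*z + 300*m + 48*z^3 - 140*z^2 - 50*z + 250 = 16*m^3 + m^2*(-38*z - 172) + m*(-116*z^2 + 253*z + 390) + 48*z^3 - 174*z^2 - 42*z + 396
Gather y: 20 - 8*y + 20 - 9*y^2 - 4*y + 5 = -9*y^2 - 12*y + 45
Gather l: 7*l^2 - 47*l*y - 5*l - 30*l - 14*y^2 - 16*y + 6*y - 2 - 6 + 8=7*l^2 + l*(-47*y - 35) - 14*y^2 - 10*y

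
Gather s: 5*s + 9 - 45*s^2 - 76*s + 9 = -45*s^2 - 71*s + 18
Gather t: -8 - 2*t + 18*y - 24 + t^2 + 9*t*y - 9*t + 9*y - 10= t^2 + t*(9*y - 11) + 27*y - 42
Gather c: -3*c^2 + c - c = -3*c^2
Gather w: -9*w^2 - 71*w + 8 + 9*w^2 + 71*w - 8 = 0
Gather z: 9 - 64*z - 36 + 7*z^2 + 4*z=7*z^2 - 60*z - 27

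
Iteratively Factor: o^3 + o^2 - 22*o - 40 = (o + 2)*(o^2 - o - 20) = (o - 5)*(o + 2)*(o + 4)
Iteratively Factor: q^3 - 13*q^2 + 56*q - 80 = (q - 5)*(q^2 - 8*q + 16) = (q - 5)*(q - 4)*(q - 4)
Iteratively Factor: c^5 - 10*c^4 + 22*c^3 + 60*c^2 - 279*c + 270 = (c - 3)*(c^4 - 7*c^3 + c^2 + 63*c - 90) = (c - 5)*(c - 3)*(c^3 - 2*c^2 - 9*c + 18) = (c - 5)*(c - 3)*(c + 3)*(c^2 - 5*c + 6) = (c - 5)*(c - 3)^2*(c + 3)*(c - 2)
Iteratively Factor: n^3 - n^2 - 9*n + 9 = (n - 3)*(n^2 + 2*n - 3) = (n - 3)*(n - 1)*(n + 3)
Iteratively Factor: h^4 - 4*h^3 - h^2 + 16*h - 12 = (h - 2)*(h^3 - 2*h^2 - 5*h + 6) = (h - 2)*(h - 1)*(h^2 - h - 6) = (h - 3)*(h - 2)*(h - 1)*(h + 2)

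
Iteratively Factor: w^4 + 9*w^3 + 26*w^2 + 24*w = (w + 4)*(w^3 + 5*w^2 + 6*w) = (w + 3)*(w + 4)*(w^2 + 2*w) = (w + 2)*(w + 3)*(w + 4)*(w)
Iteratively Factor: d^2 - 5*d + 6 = (d - 3)*(d - 2)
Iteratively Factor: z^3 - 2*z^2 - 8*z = (z - 4)*(z^2 + 2*z) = (z - 4)*(z + 2)*(z)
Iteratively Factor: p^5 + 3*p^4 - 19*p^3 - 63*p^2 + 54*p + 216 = (p - 2)*(p^4 + 5*p^3 - 9*p^2 - 81*p - 108) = (p - 2)*(p + 3)*(p^3 + 2*p^2 - 15*p - 36) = (p - 4)*(p - 2)*(p + 3)*(p^2 + 6*p + 9) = (p - 4)*(p - 2)*(p + 3)^2*(p + 3)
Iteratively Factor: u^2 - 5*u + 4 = (u - 4)*(u - 1)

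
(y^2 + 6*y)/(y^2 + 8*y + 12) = y/(y + 2)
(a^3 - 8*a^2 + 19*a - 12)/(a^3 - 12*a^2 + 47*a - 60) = (a - 1)/(a - 5)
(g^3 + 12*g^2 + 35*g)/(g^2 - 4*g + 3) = g*(g^2 + 12*g + 35)/(g^2 - 4*g + 3)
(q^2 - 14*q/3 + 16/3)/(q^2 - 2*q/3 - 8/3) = (3*q - 8)/(3*q + 4)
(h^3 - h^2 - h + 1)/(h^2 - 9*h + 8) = (h^2 - 1)/(h - 8)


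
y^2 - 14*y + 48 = (y - 8)*(y - 6)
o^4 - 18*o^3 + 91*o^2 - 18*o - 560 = (o - 8)*(o - 7)*(o - 5)*(o + 2)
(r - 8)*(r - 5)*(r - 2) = r^3 - 15*r^2 + 66*r - 80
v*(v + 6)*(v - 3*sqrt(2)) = v^3 - 3*sqrt(2)*v^2 + 6*v^2 - 18*sqrt(2)*v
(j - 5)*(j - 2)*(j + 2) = j^3 - 5*j^2 - 4*j + 20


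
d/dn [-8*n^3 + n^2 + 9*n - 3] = -24*n^2 + 2*n + 9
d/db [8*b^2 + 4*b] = 16*b + 4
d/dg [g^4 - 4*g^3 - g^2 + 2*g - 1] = 4*g^3 - 12*g^2 - 2*g + 2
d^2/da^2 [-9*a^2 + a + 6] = -18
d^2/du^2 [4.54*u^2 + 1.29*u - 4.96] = 9.08000000000000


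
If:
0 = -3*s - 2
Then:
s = -2/3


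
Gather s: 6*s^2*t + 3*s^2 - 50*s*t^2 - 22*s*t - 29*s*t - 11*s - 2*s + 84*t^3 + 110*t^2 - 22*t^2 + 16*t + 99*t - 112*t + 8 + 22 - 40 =s^2*(6*t + 3) + s*(-50*t^2 - 51*t - 13) + 84*t^3 + 88*t^2 + 3*t - 10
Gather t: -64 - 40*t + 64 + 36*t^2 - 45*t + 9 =36*t^2 - 85*t + 9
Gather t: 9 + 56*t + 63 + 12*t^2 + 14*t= 12*t^2 + 70*t + 72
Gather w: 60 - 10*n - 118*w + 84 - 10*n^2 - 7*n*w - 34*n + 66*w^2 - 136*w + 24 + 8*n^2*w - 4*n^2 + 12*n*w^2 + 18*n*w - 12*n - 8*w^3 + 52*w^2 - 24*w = -14*n^2 - 56*n - 8*w^3 + w^2*(12*n + 118) + w*(8*n^2 + 11*n - 278) + 168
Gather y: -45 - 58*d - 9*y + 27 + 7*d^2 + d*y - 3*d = 7*d^2 - 61*d + y*(d - 9) - 18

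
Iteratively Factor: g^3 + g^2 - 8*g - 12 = (g + 2)*(g^2 - g - 6) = (g + 2)^2*(g - 3)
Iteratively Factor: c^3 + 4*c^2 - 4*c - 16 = (c + 4)*(c^2 - 4) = (c - 2)*(c + 4)*(c + 2)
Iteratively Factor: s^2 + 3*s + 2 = (s + 2)*(s + 1)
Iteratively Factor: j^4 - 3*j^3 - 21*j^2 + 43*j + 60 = (j + 4)*(j^3 - 7*j^2 + 7*j + 15) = (j - 3)*(j + 4)*(j^2 - 4*j - 5) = (j - 3)*(j + 1)*(j + 4)*(j - 5)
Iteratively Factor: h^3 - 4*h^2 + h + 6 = (h - 2)*(h^2 - 2*h - 3) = (h - 3)*(h - 2)*(h + 1)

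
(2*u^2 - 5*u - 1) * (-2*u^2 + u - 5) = -4*u^4 + 12*u^3 - 13*u^2 + 24*u + 5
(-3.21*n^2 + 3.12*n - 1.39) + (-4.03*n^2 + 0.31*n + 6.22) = -7.24*n^2 + 3.43*n + 4.83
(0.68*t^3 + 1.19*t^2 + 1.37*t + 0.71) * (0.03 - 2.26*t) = -1.5368*t^4 - 2.669*t^3 - 3.0605*t^2 - 1.5635*t + 0.0213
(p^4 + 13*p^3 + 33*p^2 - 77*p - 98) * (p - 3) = p^5 + 10*p^4 - 6*p^3 - 176*p^2 + 133*p + 294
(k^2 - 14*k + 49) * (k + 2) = k^3 - 12*k^2 + 21*k + 98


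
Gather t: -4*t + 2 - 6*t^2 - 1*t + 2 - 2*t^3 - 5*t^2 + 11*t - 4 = -2*t^3 - 11*t^2 + 6*t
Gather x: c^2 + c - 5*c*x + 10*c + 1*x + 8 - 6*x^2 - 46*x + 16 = c^2 + 11*c - 6*x^2 + x*(-5*c - 45) + 24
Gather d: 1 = 1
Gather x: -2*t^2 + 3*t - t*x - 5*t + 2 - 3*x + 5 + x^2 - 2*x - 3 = -2*t^2 - 2*t + x^2 + x*(-t - 5) + 4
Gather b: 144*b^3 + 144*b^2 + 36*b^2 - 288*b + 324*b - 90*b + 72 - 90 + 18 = 144*b^3 + 180*b^2 - 54*b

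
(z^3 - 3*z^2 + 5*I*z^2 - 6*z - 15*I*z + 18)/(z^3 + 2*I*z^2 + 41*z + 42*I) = (z^3 + z^2*(-3 + 5*I) + z*(-6 - 15*I) + 18)/(z^3 + 2*I*z^2 + 41*z + 42*I)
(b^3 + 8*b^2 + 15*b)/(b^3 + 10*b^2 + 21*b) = (b + 5)/(b + 7)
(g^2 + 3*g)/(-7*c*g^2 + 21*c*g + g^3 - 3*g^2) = (-g - 3)/(7*c*g - 21*c - g^2 + 3*g)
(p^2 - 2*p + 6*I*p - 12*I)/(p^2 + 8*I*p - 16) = (p^2 + p*(-2 + 6*I) - 12*I)/(p^2 + 8*I*p - 16)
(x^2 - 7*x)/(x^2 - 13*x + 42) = x/(x - 6)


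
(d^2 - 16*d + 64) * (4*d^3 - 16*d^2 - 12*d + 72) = 4*d^5 - 80*d^4 + 500*d^3 - 760*d^2 - 1920*d + 4608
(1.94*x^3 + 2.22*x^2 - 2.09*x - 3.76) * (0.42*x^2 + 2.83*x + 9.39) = 0.8148*x^5 + 6.4226*x^4 + 23.6214*x^3 + 13.3519*x^2 - 30.2659*x - 35.3064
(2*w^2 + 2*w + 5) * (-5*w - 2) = -10*w^3 - 14*w^2 - 29*w - 10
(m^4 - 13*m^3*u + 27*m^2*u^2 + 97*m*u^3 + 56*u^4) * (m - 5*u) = m^5 - 18*m^4*u + 92*m^3*u^2 - 38*m^2*u^3 - 429*m*u^4 - 280*u^5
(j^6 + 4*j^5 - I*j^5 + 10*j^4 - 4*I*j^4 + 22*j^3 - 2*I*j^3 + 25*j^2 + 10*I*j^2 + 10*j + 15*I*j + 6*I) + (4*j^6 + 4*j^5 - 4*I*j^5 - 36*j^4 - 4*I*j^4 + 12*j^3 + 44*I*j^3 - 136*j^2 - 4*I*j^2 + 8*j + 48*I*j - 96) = 5*j^6 + 8*j^5 - 5*I*j^5 - 26*j^4 - 8*I*j^4 + 34*j^3 + 42*I*j^3 - 111*j^2 + 6*I*j^2 + 18*j + 63*I*j - 96 + 6*I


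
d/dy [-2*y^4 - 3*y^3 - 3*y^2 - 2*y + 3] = -8*y^3 - 9*y^2 - 6*y - 2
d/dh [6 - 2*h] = -2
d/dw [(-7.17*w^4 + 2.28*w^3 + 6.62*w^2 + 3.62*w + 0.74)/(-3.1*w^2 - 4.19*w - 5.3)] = (44.454*w^5 + 83.0589*w^4 + 132.8976*w^3 - 52.7678*w^2 - 65.584*w - 16.0854)/(9.61*w^4 + 25.978*w^3 + 50.4161*w^2 + 44.414*w + 28.09)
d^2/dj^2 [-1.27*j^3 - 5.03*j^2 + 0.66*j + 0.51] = -7.62*j - 10.06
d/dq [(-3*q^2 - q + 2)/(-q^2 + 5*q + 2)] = 4*(-4*q^2 - 2*q - 3)/(q^4 - 10*q^3 + 21*q^2 + 20*q + 4)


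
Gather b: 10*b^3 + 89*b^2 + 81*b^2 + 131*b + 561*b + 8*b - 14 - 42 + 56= 10*b^3 + 170*b^2 + 700*b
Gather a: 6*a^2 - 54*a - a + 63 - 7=6*a^2 - 55*a + 56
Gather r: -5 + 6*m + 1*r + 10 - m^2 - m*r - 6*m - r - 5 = -m^2 - m*r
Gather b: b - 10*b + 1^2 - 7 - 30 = -9*b - 36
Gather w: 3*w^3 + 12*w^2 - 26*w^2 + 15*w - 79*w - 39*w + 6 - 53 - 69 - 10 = 3*w^3 - 14*w^2 - 103*w - 126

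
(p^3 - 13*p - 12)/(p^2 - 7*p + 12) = (p^2 + 4*p + 3)/(p - 3)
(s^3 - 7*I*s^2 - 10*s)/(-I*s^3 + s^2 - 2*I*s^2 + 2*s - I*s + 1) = s*(I*s^2 + 7*s - 10*I)/(s^3 + s^2*(2 + I) + s*(1 + 2*I) + I)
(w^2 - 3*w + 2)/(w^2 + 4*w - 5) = (w - 2)/(w + 5)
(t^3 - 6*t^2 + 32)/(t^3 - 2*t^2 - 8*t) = (t - 4)/t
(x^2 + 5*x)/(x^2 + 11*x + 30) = x/(x + 6)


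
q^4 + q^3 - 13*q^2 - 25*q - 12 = (q - 4)*(q + 1)^2*(q + 3)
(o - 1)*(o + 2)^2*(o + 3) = o^4 + 6*o^3 + 9*o^2 - 4*o - 12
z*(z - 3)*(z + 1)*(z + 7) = z^4 + 5*z^3 - 17*z^2 - 21*z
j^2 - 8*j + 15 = (j - 5)*(j - 3)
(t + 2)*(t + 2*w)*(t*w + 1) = t^3*w + 2*t^2*w^2 + 2*t^2*w + t^2 + 4*t*w^2 + 2*t*w + 2*t + 4*w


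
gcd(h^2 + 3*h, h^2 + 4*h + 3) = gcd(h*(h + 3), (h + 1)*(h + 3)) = h + 3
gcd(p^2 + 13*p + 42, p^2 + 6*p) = p + 6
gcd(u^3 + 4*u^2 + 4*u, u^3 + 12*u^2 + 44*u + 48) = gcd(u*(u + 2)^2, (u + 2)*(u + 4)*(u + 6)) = u + 2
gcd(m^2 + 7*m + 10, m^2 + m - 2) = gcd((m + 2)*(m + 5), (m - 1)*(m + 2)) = m + 2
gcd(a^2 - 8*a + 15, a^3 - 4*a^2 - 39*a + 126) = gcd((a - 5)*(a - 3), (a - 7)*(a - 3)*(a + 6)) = a - 3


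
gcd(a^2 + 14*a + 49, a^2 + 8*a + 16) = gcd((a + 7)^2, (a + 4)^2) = 1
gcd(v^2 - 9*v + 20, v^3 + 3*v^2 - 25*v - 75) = v - 5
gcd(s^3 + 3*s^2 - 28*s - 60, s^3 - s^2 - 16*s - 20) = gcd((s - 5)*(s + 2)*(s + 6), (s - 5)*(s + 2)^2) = s^2 - 3*s - 10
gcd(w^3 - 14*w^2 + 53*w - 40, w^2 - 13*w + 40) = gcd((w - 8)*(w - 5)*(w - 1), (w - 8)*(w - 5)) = w^2 - 13*w + 40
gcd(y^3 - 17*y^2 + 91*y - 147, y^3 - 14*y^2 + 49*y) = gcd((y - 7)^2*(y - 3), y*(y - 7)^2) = y^2 - 14*y + 49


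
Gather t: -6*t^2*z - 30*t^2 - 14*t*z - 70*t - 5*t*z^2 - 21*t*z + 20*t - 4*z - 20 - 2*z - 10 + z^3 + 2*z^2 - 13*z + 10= t^2*(-6*z - 30) + t*(-5*z^2 - 35*z - 50) + z^3 + 2*z^2 - 19*z - 20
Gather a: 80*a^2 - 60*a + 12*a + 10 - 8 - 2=80*a^2 - 48*a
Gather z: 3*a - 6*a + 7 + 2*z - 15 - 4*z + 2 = -3*a - 2*z - 6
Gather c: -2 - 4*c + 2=-4*c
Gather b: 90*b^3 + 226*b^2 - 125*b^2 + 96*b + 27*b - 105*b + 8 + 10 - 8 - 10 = 90*b^3 + 101*b^2 + 18*b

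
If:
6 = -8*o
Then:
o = -3/4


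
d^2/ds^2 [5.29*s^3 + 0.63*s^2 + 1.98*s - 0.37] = 31.74*s + 1.26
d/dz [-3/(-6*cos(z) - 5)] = 18*sin(z)/(6*cos(z) + 5)^2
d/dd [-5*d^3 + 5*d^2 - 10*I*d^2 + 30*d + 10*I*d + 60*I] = -15*d^2 + d*(10 - 20*I) + 30 + 10*I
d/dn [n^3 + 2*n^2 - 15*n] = 3*n^2 + 4*n - 15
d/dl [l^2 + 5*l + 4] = 2*l + 5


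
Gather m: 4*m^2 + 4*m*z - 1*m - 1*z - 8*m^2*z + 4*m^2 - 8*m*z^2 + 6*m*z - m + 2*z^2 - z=m^2*(8 - 8*z) + m*(-8*z^2 + 10*z - 2) + 2*z^2 - 2*z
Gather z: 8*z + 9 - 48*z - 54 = -40*z - 45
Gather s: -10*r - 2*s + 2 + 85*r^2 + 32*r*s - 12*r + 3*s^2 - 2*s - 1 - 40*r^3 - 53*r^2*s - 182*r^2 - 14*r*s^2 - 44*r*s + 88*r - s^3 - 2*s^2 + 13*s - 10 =-40*r^3 - 97*r^2 + 66*r - s^3 + s^2*(1 - 14*r) + s*(-53*r^2 - 12*r + 9) - 9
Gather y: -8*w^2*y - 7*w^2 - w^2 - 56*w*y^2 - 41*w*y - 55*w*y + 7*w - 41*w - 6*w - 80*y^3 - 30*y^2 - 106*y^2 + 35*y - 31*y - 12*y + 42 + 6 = -8*w^2 - 40*w - 80*y^3 + y^2*(-56*w - 136) + y*(-8*w^2 - 96*w - 8) + 48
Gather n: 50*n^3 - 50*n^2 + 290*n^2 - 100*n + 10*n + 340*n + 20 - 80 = 50*n^3 + 240*n^2 + 250*n - 60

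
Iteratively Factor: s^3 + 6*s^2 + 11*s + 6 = (s + 3)*(s^2 + 3*s + 2) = (s + 1)*(s + 3)*(s + 2)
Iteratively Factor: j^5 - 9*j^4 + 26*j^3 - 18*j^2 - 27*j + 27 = (j - 3)*(j^4 - 6*j^3 + 8*j^2 + 6*j - 9) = (j - 3)*(j + 1)*(j^3 - 7*j^2 + 15*j - 9) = (j - 3)*(j - 1)*(j + 1)*(j^2 - 6*j + 9) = (j - 3)^2*(j - 1)*(j + 1)*(j - 3)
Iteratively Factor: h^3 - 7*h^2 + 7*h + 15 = (h - 3)*(h^2 - 4*h - 5) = (h - 3)*(h + 1)*(h - 5)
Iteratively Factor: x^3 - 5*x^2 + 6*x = (x - 2)*(x^2 - 3*x) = (x - 3)*(x - 2)*(x)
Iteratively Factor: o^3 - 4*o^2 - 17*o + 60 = (o - 5)*(o^2 + o - 12) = (o - 5)*(o - 3)*(o + 4)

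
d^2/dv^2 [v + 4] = 0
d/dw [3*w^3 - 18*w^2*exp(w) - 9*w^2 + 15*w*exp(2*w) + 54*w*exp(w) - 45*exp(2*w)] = -18*w^2*exp(w) + 9*w^2 + 30*w*exp(2*w) + 18*w*exp(w) - 18*w - 75*exp(2*w) + 54*exp(w)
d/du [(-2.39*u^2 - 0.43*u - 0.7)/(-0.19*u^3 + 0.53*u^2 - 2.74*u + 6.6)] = (-0.4541*u^4 - 0.1634*u^3 + 6.3775*u^2 - 30.806*u - 4.756)/(0.0361*u^6 - 0.2014*u^5 + 1.3221*u^4 - 5.4124*u^3 + 14.5036*u^2 - 36.168*u + 43.56)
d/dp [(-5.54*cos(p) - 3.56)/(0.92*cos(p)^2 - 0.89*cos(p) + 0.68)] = (-5.0968*cos(p)^2 - 6.5504*cos(p) + 6.9356)*sin(p)/(0.8464*cos(p)^4 - 1.6376*cos(p)^3 + 2.0433*cos(p)^2 - 1.2104*cos(p) + 0.4624)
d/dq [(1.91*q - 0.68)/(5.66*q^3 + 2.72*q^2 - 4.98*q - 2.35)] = (-21.6212*q^3 + 6.3512*q^2 + 3.6992*q - 7.8749)/(32.0356*q^6 + 30.7904*q^5 - 48.9752*q^4 - 53.6932*q^3 + 12.0164*q^2 + 23.406*q + 5.5225)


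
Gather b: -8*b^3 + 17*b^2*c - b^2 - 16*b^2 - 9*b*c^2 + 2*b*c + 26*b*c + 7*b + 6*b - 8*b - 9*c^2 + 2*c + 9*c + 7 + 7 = -8*b^3 + b^2*(17*c - 17) + b*(-9*c^2 + 28*c + 5) - 9*c^2 + 11*c + 14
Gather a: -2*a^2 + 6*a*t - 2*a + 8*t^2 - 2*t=-2*a^2 + a*(6*t - 2) + 8*t^2 - 2*t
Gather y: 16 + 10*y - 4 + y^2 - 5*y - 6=y^2 + 5*y + 6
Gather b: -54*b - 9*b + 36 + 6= 42 - 63*b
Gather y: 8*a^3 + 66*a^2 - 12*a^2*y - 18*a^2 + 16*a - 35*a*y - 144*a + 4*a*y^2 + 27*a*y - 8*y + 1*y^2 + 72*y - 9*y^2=8*a^3 + 48*a^2 - 128*a + y^2*(4*a - 8) + y*(-12*a^2 - 8*a + 64)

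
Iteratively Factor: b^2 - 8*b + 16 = (b - 4)*(b - 4)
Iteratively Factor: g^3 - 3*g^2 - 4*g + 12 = (g - 3)*(g^2 - 4) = (g - 3)*(g + 2)*(g - 2)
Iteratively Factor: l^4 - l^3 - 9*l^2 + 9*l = (l + 3)*(l^3 - 4*l^2 + 3*l) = l*(l + 3)*(l^2 - 4*l + 3) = l*(l - 1)*(l + 3)*(l - 3)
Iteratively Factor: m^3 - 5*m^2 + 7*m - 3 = (m - 3)*(m^2 - 2*m + 1) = (m - 3)*(m - 1)*(m - 1)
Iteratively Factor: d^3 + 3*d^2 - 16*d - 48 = (d + 4)*(d^2 - d - 12) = (d - 4)*(d + 4)*(d + 3)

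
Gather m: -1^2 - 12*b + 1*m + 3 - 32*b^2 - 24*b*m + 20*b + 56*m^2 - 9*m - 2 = -32*b^2 + 8*b + 56*m^2 + m*(-24*b - 8)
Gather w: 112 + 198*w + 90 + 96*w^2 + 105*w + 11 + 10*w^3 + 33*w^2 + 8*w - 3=10*w^3 + 129*w^2 + 311*w + 210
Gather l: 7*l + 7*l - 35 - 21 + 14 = 14*l - 42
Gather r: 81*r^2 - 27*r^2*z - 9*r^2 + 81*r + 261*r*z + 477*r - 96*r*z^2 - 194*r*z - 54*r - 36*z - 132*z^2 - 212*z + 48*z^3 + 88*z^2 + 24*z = r^2*(72 - 27*z) + r*(-96*z^2 + 67*z + 504) + 48*z^3 - 44*z^2 - 224*z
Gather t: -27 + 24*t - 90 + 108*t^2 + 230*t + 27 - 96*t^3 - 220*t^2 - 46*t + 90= -96*t^3 - 112*t^2 + 208*t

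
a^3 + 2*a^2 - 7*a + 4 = (a - 1)^2*(a + 4)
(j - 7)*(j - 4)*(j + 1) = j^3 - 10*j^2 + 17*j + 28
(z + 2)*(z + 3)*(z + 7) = z^3 + 12*z^2 + 41*z + 42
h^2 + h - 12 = (h - 3)*(h + 4)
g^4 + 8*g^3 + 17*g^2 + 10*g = g*(g + 1)*(g + 2)*(g + 5)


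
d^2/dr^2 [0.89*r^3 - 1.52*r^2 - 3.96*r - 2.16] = 5.34*r - 3.04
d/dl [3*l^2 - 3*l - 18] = 6*l - 3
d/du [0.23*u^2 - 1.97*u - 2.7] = 0.46*u - 1.97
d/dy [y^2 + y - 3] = 2*y + 1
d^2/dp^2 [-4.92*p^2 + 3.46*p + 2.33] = -9.84000000000000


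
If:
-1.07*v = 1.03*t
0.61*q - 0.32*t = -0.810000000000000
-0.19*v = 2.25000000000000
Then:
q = 5.13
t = 12.30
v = -11.84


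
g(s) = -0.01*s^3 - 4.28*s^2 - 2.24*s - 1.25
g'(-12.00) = 96.16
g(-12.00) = -573.41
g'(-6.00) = 48.04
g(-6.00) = -139.73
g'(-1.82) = 13.24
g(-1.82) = -11.29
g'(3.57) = -33.18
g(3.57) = -64.25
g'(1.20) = -12.56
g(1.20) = -10.12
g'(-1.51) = 10.62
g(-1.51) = -7.59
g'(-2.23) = 16.70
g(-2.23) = -17.43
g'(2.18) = -21.04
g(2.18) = -26.58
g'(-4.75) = 37.74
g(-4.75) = -86.11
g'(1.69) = -16.79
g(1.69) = -17.31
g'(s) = -0.03*s^2 - 8.56*s - 2.24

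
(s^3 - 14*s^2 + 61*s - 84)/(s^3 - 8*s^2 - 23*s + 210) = (s^2 - 7*s + 12)/(s^2 - s - 30)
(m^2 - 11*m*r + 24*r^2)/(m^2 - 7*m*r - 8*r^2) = (m - 3*r)/(m + r)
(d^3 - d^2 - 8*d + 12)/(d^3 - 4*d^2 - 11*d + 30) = (d - 2)/(d - 5)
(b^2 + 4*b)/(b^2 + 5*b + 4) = b/(b + 1)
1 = 1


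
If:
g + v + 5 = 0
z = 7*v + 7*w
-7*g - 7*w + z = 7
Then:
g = -3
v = -2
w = z/7 + 2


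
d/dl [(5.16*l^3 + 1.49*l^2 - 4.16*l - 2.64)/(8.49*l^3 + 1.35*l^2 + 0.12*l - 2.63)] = (2.8421709430404e-14*l^5 - 5.6841*l^4 + 71.8752*l^3 + 32.3232*l^2 - 0.709399999999998*l + 11.2576)/(72.0801*l^6 + 22.923*l^5 + 3.8601*l^4 - 44.3334*l^3 - 7.0866*l^2 - 0.6312*l + 6.9169)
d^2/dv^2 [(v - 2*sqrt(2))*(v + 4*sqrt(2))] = 2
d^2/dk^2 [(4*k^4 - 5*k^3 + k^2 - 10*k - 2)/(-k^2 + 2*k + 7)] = 2*(-4*k^6 + 24*k^5 + 36*k^4 - 385*k^3 - 981*k^2 + 933*k - 167)/(k^6 - 6*k^5 - 9*k^4 + 76*k^3 + 63*k^2 - 294*k - 343)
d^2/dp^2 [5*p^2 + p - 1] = 10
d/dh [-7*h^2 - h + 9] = -14*h - 1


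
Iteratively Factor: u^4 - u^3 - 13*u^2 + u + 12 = (u + 1)*(u^3 - 2*u^2 - 11*u + 12) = (u - 1)*(u + 1)*(u^2 - u - 12) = (u - 1)*(u + 1)*(u + 3)*(u - 4)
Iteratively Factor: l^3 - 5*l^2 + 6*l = (l)*(l^2 - 5*l + 6) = l*(l - 2)*(l - 3)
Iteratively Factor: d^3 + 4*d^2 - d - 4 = (d + 1)*(d^2 + 3*d - 4) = (d - 1)*(d + 1)*(d + 4)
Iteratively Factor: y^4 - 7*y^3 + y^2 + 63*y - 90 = (y + 3)*(y^3 - 10*y^2 + 31*y - 30) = (y - 3)*(y + 3)*(y^2 - 7*y + 10) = (y - 5)*(y - 3)*(y + 3)*(y - 2)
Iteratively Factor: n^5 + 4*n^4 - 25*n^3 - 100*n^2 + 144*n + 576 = (n + 4)*(n^4 - 25*n^2 + 144) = (n - 3)*(n + 4)*(n^3 + 3*n^2 - 16*n - 48) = (n - 3)*(n + 4)^2*(n^2 - n - 12) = (n - 4)*(n - 3)*(n + 4)^2*(n + 3)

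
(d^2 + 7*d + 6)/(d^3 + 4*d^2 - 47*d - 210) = (d + 1)/(d^2 - 2*d - 35)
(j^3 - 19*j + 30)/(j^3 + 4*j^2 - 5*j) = (j^2 - 5*j + 6)/(j*(j - 1))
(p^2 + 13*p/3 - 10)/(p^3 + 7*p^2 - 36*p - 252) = (p - 5/3)/(p^2 + p - 42)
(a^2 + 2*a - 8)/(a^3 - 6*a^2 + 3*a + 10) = (a + 4)/(a^2 - 4*a - 5)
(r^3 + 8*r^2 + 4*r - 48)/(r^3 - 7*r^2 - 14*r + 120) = (r^2 + 4*r - 12)/(r^2 - 11*r + 30)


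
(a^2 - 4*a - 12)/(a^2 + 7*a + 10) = (a - 6)/(a + 5)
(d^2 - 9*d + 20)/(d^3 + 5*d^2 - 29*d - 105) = (d - 4)/(d^2 + 10*d + 21)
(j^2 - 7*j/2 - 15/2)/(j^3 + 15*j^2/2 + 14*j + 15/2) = (j - 5)/(j^2 + 6*j + 5)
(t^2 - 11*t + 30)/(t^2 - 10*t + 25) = (t - 6)/(t - 5)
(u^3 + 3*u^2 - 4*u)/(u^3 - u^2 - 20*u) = (u - 1)/(u - 5)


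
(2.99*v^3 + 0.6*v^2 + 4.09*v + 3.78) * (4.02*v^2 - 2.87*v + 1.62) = 12.0198*v^5 - 6.1693*v^4 + 19.5636*v^3 + 4.4293*v^2 - 4.2228*v + 6.1236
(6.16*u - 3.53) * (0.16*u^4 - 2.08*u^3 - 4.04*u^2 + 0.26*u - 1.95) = 0.9856*u^5 - 13.3776*u^4 - 17.544*u^3 + 15.8628*u^2 - 12.9298*u + 6.8835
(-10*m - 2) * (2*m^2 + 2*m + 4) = -20*m^3 - 24*m^2 - 44*m - 8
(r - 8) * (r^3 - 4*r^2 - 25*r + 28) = r^4 - 12*r^3 + 7*r^2 + 228*r - 224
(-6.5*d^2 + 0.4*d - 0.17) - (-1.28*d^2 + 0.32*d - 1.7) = -5.22*d^2 + 0.08*d + 1.53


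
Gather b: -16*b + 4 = 4 - 16*b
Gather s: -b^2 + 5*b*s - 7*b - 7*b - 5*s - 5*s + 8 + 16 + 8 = -b^2 - 14*b + s*(5*b - 10) + 32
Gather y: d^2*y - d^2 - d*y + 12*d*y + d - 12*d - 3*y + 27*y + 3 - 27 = -d^2 - 11*d + y*(d^2 + 11*d + 24) - 24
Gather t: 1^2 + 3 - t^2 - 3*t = -t^2 - 3*t + 4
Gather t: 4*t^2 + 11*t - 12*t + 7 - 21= 4*t^2 - t - 14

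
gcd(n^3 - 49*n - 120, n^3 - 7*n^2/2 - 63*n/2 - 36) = n^2 - 5*n - 24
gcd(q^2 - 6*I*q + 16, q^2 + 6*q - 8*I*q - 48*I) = q - 8*I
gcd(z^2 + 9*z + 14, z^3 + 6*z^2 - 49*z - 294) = z + 7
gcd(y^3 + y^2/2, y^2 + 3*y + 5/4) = y + 1/2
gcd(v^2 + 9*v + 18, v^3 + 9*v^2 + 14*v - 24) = v + 6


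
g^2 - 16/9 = (g - 4/3)*(g + 4/3)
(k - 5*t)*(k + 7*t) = k^2 + 2*k*t - 35*t^2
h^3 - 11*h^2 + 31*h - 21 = (h - 7)*(h - 3)*(h - 1)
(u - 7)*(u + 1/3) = u^2 - 20*u/3 - 7/3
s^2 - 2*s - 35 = (s - 7)*(s + 5)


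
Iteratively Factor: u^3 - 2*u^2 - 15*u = (u)*(u^2 - 2*u - 15) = u*(u + 3)*(u - 5)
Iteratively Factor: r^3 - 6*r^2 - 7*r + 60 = (r + 3)*(r^2 - 9*r + 20) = (r - 4)*(r + 3)*(r - 5)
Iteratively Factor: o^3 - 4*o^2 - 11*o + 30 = (o + 3)*(o^2 - 7*o + 10) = (o - 5)*(o + 3)*(o - 2)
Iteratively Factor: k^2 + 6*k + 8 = (k + 2)*(k + 4)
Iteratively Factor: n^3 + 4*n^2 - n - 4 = (n + 4)*(n^2 - 1) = (n + 1)*(n + 4)*(n - 1)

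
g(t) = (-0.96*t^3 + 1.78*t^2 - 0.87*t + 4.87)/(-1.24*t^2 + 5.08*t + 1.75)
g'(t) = (2.48*t - 5.08)*(-0.96*t^3 + 1.78*t^2 - 0.87*t + 4.87)/(-1.24*t^2 + 5.08*t + 1.75)^2 + (-2.88*t^2 + 3.56*t - 0.87)/(-1.24*t^2 + 5.08*t + 1.75)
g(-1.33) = -1.59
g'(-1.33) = -0.36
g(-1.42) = -1.56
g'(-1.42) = -0.21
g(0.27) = 1.57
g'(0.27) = -2.32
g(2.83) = -0.82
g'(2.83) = -2.49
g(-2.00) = -1.60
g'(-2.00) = 0.26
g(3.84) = -8.94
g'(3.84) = -23.35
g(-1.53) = -1.55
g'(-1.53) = -0.07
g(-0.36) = -22.79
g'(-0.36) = -557.84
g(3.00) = -1.31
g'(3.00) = -3.29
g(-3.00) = -2.00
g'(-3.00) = 0.50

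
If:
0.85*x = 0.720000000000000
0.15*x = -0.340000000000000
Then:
No Solution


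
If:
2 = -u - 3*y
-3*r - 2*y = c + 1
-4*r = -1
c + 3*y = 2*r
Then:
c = -25/4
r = 1/4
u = -35/4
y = 9/4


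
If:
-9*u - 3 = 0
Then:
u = -1/3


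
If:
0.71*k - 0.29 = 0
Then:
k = 0.41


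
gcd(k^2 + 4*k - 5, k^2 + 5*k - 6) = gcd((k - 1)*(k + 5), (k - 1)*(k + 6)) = k - 1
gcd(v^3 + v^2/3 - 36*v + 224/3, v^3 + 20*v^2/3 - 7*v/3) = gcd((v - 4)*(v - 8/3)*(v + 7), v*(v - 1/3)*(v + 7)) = v + 7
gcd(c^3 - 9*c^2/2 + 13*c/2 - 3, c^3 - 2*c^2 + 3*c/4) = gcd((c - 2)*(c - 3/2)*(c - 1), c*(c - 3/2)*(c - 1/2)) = c - 3/2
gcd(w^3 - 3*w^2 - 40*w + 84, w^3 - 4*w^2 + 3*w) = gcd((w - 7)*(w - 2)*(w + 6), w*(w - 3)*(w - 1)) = 1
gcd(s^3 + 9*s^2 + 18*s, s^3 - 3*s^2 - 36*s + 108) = s + 6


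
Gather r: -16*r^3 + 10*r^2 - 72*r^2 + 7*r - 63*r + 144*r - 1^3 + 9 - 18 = -16*r^3 - 62*r^2 + 88*r - 10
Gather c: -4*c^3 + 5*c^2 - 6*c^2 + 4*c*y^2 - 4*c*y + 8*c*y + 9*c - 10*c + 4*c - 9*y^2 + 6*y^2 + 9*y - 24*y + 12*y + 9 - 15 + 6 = -4*c^3 - c^2 + c*(4*y^2 + 4*y + 3) - 3*y^2 - 3*y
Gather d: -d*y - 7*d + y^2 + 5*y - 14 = d*(-y - 7) + y^2 + 5*y - 14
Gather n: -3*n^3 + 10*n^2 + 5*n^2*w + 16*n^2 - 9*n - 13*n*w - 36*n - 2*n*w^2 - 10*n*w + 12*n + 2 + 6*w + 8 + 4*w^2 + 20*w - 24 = -3*n^3 + n^2*(5*w + 26) + n*(-2*w^2 - 23*w - 33) + 4*w^2 + 26*w - 14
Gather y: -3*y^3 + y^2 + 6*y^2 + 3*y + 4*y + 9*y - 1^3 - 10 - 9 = -3*y^3 + 7*y^2 + 16*y - 20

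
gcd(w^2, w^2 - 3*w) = w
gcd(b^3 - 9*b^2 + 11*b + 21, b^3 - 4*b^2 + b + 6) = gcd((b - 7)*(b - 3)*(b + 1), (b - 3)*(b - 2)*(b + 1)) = b^2 - 2*b - 3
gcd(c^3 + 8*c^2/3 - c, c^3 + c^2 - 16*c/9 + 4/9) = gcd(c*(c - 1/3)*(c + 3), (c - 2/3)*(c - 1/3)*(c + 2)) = c - 1/3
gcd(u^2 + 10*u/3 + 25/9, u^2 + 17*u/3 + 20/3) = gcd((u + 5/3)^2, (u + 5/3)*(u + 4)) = u + 5/3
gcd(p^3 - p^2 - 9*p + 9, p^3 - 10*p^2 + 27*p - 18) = p^2 - 4*p + 3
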